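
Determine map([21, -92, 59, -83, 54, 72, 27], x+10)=21+10=31, -92+10=-82, 59+10=69, -83+10=-73, 54+10=64, 72+10=82, 27+10=37
= [31, -82, 69, -73, 64, 82, 37]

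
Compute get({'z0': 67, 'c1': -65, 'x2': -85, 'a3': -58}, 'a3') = -58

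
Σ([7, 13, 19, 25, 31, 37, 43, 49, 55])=279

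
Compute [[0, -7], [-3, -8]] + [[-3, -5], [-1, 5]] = [[-3, -12], [-4, -3]]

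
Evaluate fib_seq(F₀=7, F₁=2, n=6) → F_2 = F_1 + F_0 = 9
F_3 = F_2 + F_1 = 11
F_4 = F_3 + F_2 = 20
...
= [7, 2, 9, 11, 20, 31]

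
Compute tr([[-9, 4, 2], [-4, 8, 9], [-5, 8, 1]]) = diagonal: (-9) + 8 + 1
= 0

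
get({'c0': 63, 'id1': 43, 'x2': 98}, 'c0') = 63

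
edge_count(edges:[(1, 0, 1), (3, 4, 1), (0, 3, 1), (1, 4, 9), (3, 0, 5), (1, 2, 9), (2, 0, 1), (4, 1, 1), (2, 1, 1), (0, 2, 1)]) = 10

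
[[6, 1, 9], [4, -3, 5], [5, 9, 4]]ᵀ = [[6, 4, 5], [1, -3, 9], [9, 5, 4]]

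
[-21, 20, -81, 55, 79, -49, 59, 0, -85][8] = -85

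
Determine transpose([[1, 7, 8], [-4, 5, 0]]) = [[1, -4], [7, 5], [8, 0]]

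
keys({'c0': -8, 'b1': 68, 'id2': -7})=['c0', 'b1', 'id2']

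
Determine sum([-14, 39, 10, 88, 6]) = (-14) + 39 + 10 + 88 + 6
= 129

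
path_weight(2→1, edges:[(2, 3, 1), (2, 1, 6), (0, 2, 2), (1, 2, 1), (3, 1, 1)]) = w(2→1)=6
= 6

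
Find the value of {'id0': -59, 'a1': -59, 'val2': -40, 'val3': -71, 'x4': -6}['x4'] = -6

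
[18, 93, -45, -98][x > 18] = [93]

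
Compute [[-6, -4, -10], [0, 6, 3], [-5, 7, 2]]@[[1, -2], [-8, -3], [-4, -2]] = C[0][0] = (-6)*(1) + (-4)*(-8) + (-10)*(-4) = 66
C[0][1] = (-6)*(-2) + (-4)*(-3) + (-10)*(-2) = 44
C[1][0] = (0)*(1) + (6)*(-8) + (3)*(-4) = -60
C[1][1] = (0)*(-2) + (6)*(-3) + (3)*(-2) = -24
C[2][0] = (-5)*(1) + (7)*(-8) + (2)*(-4) = -69
C[2][1] = (-5)*(-2) + (7)*(-3) + (2)*(-2) = -15
= [[66, 44], [-60, -24], [-69, -15]]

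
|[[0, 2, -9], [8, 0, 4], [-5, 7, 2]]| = -576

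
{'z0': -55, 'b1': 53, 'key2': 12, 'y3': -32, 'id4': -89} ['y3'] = -32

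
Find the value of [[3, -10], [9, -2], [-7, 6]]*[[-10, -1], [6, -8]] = C[0][0] = (3)*(-10) + (-10)*(6) = -90
C[0][1] = (3)*(-1) + (-10)*(-8) = 77
C[1][0] = (9)*(-10) + (-2)*(6) = -102
C[1][1] = (9)*(-1) + (-2)*(-8) = 7
C[2][0] = (-7)*(-10) + (6)*(6) = 106
C[2][1] = (-7)*(-1) + (6)*(-8) = -41
= [[-90, 77], [-102, 7], [106, -41]]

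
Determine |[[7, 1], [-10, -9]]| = -53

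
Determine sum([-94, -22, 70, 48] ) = (-94) + (-22) + 70 + 48
= 2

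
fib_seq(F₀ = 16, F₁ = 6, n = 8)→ F_2 = F_1 + F_0 = 22
F_3 = F_2 + F_1 = 28
F_4 = F_3 + F_2 = 50
...
= [16, 6, 22, 28, 50, 78, 128, 206]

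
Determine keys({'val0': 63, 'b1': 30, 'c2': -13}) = ['val0', 'b1', 'c2']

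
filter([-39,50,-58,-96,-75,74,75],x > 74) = [75]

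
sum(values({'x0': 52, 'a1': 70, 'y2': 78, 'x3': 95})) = 295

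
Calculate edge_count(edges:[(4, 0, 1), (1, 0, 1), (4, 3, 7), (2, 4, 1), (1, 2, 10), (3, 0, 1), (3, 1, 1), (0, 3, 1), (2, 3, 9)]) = 9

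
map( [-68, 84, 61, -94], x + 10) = [-58, 94, 71, -84]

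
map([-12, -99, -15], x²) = [144, 9801, 225]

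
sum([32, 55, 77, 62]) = 32 + 55 + 77 + 62
= 226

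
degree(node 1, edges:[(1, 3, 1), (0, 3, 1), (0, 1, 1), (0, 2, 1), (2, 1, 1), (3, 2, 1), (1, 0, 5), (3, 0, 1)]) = incident: (1,3), (0,1), (2,1), (1,0)
= 4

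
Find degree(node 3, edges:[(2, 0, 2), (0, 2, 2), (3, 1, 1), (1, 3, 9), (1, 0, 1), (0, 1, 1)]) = 2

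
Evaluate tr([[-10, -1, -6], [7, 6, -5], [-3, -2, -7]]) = diagonal: (-10) + 6 + (-7)
= -11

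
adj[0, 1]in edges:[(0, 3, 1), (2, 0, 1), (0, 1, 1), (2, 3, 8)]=1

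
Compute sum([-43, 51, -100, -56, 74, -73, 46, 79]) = -22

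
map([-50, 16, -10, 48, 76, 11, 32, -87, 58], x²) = (-50)²=2500, (16)²=256, (-10)²=100, (48)²=2304, (76)²=5776, (11)²=121, (32)²=1024, (-87)²=7569, (58)²=3364
= [2500, 256, 100, 2304, 5776, 121, 1024, 7569, 3364]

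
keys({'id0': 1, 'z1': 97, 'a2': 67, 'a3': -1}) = ['id0', 'z1', 'a2', 'a3']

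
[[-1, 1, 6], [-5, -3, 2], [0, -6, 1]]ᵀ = [[-1, -5, 0], [1, -3, -6], [6, 2, 1]]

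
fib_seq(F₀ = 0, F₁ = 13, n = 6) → F_2 = F_1 + F_0 = 13
F_3 = F_2 + F_1 = 26
F_4 = F_3 + F_2 = 39
...
= [0, 13, 13, 26, 39, 65]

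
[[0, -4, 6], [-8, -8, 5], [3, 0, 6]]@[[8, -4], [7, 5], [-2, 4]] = C[0][0] = (0)*(8) + (-4)*(7) + (6)*(-2) = -40
C[0][1] = (0)*(-4) + (-4)*(5) + (6)*(4) = 4
C[1][0] = (-8)*(8) + (-8)*(7) + (5)*(-2) = -130
C[1][1] = (-8)*(-4) + (-8)*(5) + (5)*(4) = 12
C[2][0] = (3)*(8) + (0)*(7) + (6)*(-2) = 12
C[2][1] = (3)*(-4) + (0)*(5) + (6)*(4) = 12
= [[-40, 4], [-130, 12], [12, 12]]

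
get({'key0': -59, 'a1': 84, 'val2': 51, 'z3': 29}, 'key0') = -59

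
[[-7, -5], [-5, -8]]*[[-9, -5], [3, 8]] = C[0][0] = (-7)*(-9) + (-5)*(3) = 48
C[0][1] = (-7)*(-5) + (-5)*(8) = -5
C[1][0] = (-5)*(-9) + (-8)*(3) = 21
C[1][1] = (-5)*(-5) + (-8)*(8) = -39
= [[48, -5], [21, -39]]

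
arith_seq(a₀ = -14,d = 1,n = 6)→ [-14, -13, -12, -11, -10, -9]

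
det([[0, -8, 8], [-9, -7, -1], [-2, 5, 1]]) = -560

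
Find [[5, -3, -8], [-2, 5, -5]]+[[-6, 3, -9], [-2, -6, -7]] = [[-1, 0, -17], [-4, -1, -12]]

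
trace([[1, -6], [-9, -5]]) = -4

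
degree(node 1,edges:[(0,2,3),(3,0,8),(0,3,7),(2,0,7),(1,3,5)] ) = incident: (1,3)
= 1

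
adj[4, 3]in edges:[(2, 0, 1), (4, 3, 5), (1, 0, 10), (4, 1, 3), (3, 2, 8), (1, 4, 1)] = 5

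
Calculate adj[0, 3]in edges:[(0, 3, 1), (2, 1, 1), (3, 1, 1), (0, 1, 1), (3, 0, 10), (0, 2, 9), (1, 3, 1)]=1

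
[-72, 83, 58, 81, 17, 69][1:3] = [83, 58]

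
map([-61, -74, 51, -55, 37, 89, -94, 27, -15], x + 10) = [-51, -64, 61, -45, 47, 99, -84, 37, -5]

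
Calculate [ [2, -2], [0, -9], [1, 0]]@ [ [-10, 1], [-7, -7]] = [[-6, 16], [63, 63], [-10, 1]]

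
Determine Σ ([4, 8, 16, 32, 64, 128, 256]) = 4 + 8 + 16 + 32 + 64 + 128 + 256
= 508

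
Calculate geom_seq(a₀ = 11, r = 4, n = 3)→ a_0 = 11*4^0 = 11
a_1 = 11*4^1 = 44
a_2 = 11*4^2 = 176
= [11, 44, 176]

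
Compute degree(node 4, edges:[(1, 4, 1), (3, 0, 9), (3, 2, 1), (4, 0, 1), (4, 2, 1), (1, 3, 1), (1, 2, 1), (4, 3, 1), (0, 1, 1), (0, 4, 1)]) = incident: (1,4), (4,0), (4,2), (4,3), (0,4)
= 5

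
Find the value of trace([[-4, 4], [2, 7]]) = diagonal: (-4) + 7
= 3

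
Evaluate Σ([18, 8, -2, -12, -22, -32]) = 18 + 8 + (-2) + (-12) + (-22) + (-32)
= -42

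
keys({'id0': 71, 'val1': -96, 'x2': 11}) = ['id0', 'val1', 'x2']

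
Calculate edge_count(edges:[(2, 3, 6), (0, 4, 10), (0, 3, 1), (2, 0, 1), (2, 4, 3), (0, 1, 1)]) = 6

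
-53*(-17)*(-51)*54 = -2481354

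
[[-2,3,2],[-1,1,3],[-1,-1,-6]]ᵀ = [[-2, -1, -1], [3, 1, -1], [2, 3, -6]]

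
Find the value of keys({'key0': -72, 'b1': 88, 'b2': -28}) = ['key0', 'b1', 'b2']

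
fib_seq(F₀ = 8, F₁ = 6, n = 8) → [8, 6, 14, 20, 34, 54, 88, 142]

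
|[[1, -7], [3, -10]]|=11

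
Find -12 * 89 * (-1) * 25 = 26700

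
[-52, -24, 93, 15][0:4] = [-52, -24, 93, 15]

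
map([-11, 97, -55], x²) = (-11)²=121, (97)²=9409, (-55)²=3025
= [121, 9409, 3025]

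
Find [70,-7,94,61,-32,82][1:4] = [-7, 94, 61]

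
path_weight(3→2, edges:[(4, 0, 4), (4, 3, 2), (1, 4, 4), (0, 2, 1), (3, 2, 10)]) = w(3→2)=10
= 10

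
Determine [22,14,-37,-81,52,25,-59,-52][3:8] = [-81, 52, 25, -59, -52]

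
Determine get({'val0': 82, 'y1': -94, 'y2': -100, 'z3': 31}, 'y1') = -94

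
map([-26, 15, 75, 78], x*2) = -26*2=-52, 15*2=30, 75*2=150, 78*2=156
= [-52, 30, 150, 156]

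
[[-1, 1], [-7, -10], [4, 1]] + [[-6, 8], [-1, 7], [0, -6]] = [[-7, 9], [-8, -3], [4, -5]]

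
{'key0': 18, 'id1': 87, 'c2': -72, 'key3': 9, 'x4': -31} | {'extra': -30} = {'key0': 18, 'id1': 87, 'c2': -72, 'key3': 9, 'x4': -31, 'extra': -30}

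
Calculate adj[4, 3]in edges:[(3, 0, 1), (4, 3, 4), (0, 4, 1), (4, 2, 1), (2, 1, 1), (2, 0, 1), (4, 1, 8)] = 4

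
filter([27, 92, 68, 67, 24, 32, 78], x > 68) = [92, 78]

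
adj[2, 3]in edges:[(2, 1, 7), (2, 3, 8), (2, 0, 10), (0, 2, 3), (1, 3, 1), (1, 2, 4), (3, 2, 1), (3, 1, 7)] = 8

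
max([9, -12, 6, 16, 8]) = 16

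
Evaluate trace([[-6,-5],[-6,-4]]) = diagonal: (-6) + (-4)
= -10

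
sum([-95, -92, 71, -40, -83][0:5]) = -239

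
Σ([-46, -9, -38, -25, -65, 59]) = -124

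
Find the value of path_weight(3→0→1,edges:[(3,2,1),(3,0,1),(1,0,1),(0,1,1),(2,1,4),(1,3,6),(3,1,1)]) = 2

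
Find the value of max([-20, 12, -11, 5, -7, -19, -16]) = 12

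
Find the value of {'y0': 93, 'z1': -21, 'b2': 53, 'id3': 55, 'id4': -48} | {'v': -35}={'y0': 93, 'z1': -21, 'b2': 53, 'id3': 55, 'id4': -48, 'v': -35}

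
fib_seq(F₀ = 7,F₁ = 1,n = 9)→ [7, 1, 8, 9, 17, 26, 43, 69, 112]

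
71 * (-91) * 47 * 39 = -11843013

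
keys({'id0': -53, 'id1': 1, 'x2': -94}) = ['id0', 'id1', 'x2']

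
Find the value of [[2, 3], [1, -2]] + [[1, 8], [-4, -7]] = [[3, 11], [-3, -9]]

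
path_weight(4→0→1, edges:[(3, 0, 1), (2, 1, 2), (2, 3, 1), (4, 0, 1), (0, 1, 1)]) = 2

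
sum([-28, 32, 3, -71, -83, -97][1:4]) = slice → [32, 3, -71]
32 + 3 + (-71)
= -36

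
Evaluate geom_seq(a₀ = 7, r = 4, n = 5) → [7, 28, 112, 448, 1792]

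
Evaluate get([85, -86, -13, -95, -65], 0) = 85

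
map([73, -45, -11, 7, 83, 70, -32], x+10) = 73+10=83, -45+10=-35, -11+10=-1, 7+10=17, 83+10=93, 70+10=80, -32+10=-22
= [83, -35, -1, 17, 93, 80, -22]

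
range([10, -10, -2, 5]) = 20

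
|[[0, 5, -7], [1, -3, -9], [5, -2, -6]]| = -286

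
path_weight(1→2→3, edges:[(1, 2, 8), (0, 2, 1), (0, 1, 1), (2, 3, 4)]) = 12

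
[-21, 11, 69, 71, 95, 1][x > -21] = [11, 69, 71, 95, 1]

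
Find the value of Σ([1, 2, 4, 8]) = 1 + 2 + 4 + 8
= 15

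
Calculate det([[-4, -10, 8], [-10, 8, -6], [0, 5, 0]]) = -520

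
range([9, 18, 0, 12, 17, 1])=18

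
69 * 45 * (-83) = -257715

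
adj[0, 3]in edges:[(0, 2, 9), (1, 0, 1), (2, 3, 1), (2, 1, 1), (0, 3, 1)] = 1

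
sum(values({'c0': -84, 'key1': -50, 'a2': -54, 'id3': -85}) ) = (-84) + (-50) + (-54) + (-85)
= -273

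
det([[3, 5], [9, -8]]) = (3)*(-8) - (5)*(9)
= -69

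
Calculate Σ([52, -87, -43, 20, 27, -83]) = -114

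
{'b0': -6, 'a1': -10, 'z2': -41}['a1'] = -10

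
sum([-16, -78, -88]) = (-16) + (-78) + (-88)
= -182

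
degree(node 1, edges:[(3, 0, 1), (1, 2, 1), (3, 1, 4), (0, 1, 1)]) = 3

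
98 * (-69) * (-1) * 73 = 493626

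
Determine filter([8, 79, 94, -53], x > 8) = [79, 94]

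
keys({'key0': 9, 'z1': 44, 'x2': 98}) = ['key0', 'z1', 'x2']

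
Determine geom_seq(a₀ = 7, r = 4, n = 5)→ a_0 = 7*4^0 = 7
a_1 = 7*4^1 = 28
a_2 = 7*4^2 = 112
...
= [7, 28, 112, 448, 1792]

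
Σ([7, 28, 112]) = 147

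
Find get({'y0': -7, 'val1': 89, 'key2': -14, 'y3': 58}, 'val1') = 89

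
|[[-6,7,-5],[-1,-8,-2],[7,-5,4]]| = -123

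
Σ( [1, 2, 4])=7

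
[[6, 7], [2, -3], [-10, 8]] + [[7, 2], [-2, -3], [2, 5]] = [[13, 9], [0, -6], [-8, 13]]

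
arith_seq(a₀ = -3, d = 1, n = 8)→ [-3, -2, -1, 0, 1, 2, 3, 4]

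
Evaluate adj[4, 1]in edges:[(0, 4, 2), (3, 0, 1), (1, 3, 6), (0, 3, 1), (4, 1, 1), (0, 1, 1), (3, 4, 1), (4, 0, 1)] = 1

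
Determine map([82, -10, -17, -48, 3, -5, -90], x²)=(82)²=6724, (-10)²=100, (-17)²=289, (-48)²=2304, (3)²=9, (-5)²=25, (-90)²=8100
= [6724, 100, 289, 2304, 9, 25, 8100]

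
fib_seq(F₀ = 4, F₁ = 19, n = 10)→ F_2 = F_1 + F_0 = 23
F_3 = F_2 + F_1 = 42
F_4 = F_3 + F_2 = 65
...
= [4, 19, 23, 42, 65, 107, 172, 279, 451, 730]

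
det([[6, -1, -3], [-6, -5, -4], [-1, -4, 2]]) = -229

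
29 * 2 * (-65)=-3770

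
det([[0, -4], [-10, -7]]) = -40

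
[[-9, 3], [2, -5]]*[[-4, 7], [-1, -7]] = C[0][0] = (-9)*(-4) + (3)*(-1) = 33
C[0][1] = (-9)*(7) + (3)*(-7) = -84
C[1][0] = (2)*(-4) + (-5)*(-1) = -3
C[1][1] = (2)*(7) + (-5)*(-7) = 49
= [[33, -84], [-3, 49]]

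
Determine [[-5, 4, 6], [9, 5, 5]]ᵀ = [[-5, 9], [4, 5], [6, 5]]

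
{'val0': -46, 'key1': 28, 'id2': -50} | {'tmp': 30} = {'val0': -46, 'key1': 28, 'id2': -50, 'tmp': 30}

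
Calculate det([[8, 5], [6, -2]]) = (8)*(-2) - (5)*(6)
= -46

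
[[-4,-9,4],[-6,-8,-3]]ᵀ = [[-4, -6], [-9, -8], [4, -3]]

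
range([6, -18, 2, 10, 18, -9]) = 36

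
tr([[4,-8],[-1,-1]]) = diagonal: 4 + (-1)
= 3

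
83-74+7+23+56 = 95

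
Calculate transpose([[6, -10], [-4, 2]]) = [[6, -4], [-10, 2]]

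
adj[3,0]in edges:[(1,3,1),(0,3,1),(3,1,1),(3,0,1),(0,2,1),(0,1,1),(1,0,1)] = 1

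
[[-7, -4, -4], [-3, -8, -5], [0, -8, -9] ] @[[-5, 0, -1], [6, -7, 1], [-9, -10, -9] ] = [[47, 68, 39], [12, 106, 40], [33, 146, 73]]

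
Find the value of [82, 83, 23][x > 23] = keep x where x > 23: 82✓, 83✓, 23✗
= [82, 83]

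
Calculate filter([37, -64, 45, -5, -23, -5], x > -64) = keep x where x > -64: 37✓, -64✗, 45✓, -5✓, -23✓, -5✓
= [37, 45, -5, -23, -5]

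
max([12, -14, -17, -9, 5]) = 12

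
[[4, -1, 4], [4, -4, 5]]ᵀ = [[4, 4], [-1, -4], [4, 5]]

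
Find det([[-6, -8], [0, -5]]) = (-6)*(-5) - (-8)*(0)
= 30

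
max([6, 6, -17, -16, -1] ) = 6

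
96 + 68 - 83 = 81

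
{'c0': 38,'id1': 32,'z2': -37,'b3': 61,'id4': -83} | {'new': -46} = {'c0': 38, 'id1': 32, 'z2': -37, 'b3': 61, 'id4': -83, 'new': -46}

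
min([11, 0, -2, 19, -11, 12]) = -11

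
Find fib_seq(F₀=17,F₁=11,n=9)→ [17, 11, 28, 39, 67, 106, 173, 279, 452]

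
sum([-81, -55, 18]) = (-81) + (-55) + 18
= -118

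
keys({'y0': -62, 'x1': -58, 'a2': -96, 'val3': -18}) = ['y0', 'x1', 'a2', 'val3']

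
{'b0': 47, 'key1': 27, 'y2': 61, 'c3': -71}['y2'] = 61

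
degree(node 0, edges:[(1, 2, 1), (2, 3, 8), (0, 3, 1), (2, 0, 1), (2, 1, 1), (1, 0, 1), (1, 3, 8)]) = incident: (0,3), (2,0), (1,0)
= 3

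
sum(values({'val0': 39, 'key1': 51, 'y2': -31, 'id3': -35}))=39 + 51 + (-31) + (-35)
= 24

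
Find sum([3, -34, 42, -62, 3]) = 3 + (-34) + 42 + (-62) + 3
= -48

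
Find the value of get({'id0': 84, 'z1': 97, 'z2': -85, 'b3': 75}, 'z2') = -85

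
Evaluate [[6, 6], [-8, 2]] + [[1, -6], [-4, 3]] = [[7, 0], [-12, 5]]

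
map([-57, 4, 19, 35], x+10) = [-47, 14, 29, 45]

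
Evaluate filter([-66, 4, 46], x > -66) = [4, 46]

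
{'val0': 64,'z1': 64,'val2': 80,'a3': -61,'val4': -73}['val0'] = 64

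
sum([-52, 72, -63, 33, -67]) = -77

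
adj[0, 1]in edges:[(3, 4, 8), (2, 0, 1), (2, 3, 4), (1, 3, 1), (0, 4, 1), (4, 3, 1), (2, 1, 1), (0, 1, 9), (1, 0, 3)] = 9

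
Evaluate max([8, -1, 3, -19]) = 8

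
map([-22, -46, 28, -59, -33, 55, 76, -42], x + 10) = [-12, -36, 38, -49, -23, 65, 86, -32]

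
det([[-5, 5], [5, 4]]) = -45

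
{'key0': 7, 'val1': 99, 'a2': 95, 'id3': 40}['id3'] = 40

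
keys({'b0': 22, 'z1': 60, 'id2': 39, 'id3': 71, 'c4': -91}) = ['b0', 'z1', 'id2', 'id3', 'c4']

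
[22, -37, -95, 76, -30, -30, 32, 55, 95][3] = 76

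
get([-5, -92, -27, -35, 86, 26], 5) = 26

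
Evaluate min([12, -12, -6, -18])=-18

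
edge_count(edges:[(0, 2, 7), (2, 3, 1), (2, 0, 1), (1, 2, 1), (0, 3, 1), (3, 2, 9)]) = 6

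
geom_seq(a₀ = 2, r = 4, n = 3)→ [2, 8, 32]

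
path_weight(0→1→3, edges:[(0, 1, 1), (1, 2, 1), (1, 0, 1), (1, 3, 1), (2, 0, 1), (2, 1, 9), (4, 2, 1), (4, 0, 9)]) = 2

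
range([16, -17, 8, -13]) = 33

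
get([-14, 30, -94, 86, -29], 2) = -94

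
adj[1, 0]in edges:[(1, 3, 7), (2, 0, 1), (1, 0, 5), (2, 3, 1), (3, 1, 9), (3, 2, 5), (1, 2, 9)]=5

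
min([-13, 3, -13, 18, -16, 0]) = -16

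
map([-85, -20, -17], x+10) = [-75, -10, -7]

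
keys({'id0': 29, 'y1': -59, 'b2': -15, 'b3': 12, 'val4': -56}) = ['id0', 'y1', 'b2', 'b3', 'val4']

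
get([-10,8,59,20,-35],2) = 59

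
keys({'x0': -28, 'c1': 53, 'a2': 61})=['x0', 'c1', 'a2']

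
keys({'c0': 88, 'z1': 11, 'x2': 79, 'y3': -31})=['c0', 'z1', 'x2', 'y3']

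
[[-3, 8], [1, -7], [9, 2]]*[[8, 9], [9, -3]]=[[48, -51], [-55, 30], [90, 75]]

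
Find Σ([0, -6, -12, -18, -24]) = 0 + (-6) + (-12) + (-18) + (-24)
= -60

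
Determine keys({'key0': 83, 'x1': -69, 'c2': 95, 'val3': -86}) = ['key0', 'x1', 'c2', 'val3']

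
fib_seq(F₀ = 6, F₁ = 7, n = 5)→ [6, 7, 13, 20, 33]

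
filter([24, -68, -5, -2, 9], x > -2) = keep x where x > -2: 24✓, -68✗, -5✗, -2✗, 9✓
= [24, 9]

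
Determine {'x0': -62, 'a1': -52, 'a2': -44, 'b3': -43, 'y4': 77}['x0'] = -62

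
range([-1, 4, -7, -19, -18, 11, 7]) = 30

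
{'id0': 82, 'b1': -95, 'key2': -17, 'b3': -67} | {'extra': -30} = {'id0': 82, 'b1': -95, 'key2': -17, 'b3': -67, 'extra': -30}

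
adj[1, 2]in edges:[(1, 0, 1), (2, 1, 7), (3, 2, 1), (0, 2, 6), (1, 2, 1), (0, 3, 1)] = 1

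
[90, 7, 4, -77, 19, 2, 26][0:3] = [90, 7, 4]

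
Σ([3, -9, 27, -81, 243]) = 3 + -9 + 27 + -81 + 243
= 183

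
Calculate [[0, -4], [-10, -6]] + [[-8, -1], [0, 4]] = [[-8, -5], [-10, -2]]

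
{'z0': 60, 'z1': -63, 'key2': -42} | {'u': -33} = {'z0': 60, 'z1': -63, 'key2': -42, 'u': -33}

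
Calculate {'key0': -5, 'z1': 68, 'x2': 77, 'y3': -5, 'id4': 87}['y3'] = -5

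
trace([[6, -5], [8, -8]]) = diagonal: 6 + (-8)
= -2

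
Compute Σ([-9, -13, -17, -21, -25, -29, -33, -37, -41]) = (-9) + (-13) + (-17) + (-21) + (-25) + (-29) + (-33) + (-37) + (-41)
= -225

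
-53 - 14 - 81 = -148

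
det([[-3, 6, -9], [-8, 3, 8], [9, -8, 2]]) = -15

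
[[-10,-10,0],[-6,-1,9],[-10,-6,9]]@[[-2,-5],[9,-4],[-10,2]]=[[-70, 90], [-87, 52], [-124, 92]]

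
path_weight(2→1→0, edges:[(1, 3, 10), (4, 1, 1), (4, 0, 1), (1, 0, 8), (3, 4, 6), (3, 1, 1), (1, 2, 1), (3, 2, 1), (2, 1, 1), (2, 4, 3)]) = 9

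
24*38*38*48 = 1663488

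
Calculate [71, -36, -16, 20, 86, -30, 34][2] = -16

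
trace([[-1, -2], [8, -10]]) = -11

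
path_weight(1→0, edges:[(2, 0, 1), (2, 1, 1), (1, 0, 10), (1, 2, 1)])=w(1→0)=10
= 10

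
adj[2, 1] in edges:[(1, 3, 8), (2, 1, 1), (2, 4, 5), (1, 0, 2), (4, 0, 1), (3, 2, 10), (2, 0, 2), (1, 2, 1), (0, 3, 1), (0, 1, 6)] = 1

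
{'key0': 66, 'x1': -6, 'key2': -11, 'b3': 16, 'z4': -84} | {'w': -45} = {'key0': 66, 'x1': -6, 'key2': -11, 'b3': 16, 'z4': -84, 'w': -45}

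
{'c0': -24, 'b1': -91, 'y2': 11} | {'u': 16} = {'c0': -24, 'b1': -91, 'y2': 11, 'u': 16}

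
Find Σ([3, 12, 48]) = 3 + 12 + 48
= 63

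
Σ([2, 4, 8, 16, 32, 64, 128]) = 2 + 4 + 8 + 16 + 32 + 64 + 128
= 254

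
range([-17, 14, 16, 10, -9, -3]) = 33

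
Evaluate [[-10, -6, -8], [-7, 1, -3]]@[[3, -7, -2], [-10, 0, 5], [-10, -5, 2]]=C[0][0] = (-10)*(3) + (-6)*(-10) + (-8)*(-10) = 110
C[0][1] = (-10)*(-7) + (-6)*(0) + (-8)*(-5) = 110
C[0][2] = (-10)*(-2) + (-6)*(5) + (-8)*(2) = -26
C[1][0] = (-7)*(3) + (1)*(-10) + (-3)*(-10) = -1
C[1][1] = (-7)*(-7) + (1)*(0) + (-3)*(-5) = 64
C[1][2] = (-7)*(-2) + (1)*(5) + (-3)*(2) = 13
= [[110, 110, -26], [-1, 64, 13]]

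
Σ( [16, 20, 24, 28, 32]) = 16 + 20 + 24 + 28 + 32
= 120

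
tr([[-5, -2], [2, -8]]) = diagonal: (-5) + (-8)
= -13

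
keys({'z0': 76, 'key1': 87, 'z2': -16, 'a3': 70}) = ['z0', 'key1', 'z2', 'a3']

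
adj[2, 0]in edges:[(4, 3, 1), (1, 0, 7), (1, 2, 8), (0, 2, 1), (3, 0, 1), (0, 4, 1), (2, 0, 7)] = 7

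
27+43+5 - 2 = 73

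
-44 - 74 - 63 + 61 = -120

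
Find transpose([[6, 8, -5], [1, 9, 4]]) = [[6, 1], [8, 9], [-5, 4]]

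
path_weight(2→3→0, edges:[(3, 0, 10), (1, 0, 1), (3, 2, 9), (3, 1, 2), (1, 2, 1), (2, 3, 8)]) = 18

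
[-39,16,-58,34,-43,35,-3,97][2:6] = [-58, 34, -43, 35]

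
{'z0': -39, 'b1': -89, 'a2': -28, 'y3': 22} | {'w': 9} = {'z0': -39, 'b1': -89, 'a2': -28, 'y3': 22, 'w': 9}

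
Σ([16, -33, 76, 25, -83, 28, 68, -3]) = 16 + (-33) + 76 + 25 + (-83) + 28 + 68 + (-3)
= 94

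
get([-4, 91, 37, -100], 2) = 37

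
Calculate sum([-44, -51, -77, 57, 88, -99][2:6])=slice → [-77, 57, 88, -99]
(-77) + 57 + 88 + (-99)
= -31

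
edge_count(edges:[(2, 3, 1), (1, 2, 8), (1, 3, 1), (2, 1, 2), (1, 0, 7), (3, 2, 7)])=6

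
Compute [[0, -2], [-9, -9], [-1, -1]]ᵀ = [[0, -9, -1], [-2, -9, -1]]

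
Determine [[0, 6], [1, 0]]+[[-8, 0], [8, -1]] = [[-8, 6], [9, -1]]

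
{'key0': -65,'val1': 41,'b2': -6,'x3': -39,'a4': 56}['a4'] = 56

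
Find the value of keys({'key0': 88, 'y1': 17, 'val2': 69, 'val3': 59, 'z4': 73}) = ['key0', 'y1', 'val2', 'val3', 'z4']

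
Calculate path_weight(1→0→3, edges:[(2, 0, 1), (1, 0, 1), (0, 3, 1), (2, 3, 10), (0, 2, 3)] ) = 2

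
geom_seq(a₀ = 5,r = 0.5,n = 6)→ [5.0, 2.5, 1.25, 0.625, 0.3125, 0.15625]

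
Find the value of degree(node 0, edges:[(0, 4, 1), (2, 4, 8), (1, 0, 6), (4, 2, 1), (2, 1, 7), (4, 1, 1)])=2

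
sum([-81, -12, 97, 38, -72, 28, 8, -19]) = (-81) + (-12) + 97 + 38 + (-72) + 28 + 8 + (-19)
= -13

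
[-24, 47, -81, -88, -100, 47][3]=-88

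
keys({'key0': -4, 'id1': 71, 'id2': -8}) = ['key0', 'id1', 'id2']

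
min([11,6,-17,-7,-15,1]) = -17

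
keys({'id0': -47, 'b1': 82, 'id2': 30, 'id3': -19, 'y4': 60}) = ['id0', 'b1', 'id2', 'id3', 'y4']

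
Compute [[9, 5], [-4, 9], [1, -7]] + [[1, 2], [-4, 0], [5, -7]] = [[10, 7], [-8, 9], [6, -14]]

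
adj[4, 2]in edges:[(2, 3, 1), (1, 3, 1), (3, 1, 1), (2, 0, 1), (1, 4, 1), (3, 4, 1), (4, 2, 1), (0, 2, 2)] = 1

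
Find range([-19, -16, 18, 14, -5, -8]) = 37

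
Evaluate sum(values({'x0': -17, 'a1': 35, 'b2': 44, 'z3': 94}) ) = 156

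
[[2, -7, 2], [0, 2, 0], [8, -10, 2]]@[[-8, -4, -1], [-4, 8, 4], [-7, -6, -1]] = [[-2, -76, -32], [-8, 16, 8], [-38, -124, -50]]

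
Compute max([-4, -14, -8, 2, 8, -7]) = 8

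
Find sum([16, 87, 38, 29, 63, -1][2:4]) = slice → [38, 29]
38 + 29
= 67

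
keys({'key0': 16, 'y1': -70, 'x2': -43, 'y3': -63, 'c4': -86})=['key0', 'y1', 'x2', 'y3', 'c4']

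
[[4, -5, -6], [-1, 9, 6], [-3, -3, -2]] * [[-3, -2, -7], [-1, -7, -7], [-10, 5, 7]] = [[53, -3, -35], [-66, -31, -14], [32, 17, 28]]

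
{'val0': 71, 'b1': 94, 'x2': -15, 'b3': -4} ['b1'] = 94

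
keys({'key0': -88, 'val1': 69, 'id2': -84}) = ['key0', 'val1', 'id2']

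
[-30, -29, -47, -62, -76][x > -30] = keep x where x > -30: -30✗, -29✓, -47✗, -62✗, -76✗
= [-29]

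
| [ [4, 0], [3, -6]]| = -24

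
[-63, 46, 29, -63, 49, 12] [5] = 12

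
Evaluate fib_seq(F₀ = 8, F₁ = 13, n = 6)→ F_2 = F_1 + F_0 = 21
F_3 = F_2 + F_1 = 34
F_4 = F_3 + F_2 = 55
...
= [8, 13, 21, 34, 55, 89]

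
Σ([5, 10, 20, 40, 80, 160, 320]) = 5 + 10 + 20 + 40 + 80 + 160 + 320
= 635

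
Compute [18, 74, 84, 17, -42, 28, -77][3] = 17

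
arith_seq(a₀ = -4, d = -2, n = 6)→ [-4, -6, -8, -10, -12, -14]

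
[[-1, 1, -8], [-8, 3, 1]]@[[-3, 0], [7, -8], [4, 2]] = C[0][0] = (-1)*(-3) + (1)*(7) + (-8)*(4) = -22
C[0][1] = (-1)*(0) + (1)*(-8) + (-8)*(2) = -24
C[1][0] = (-8)*(-3) + (3)*(7) + (1)*(4) = 49
C[1][1] = (-8)*(0) + (3)*(-8) + (1)*(2) = -22
= [[-22, -24], [49, -22]]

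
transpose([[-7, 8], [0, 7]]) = [[-7, 0], [8, 7]]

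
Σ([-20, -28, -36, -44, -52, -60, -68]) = (-20) + (-28) + (-36) + (-44) + (-52) + (-60) + (-68)
= -308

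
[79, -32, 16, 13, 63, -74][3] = 13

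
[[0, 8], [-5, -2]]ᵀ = [[0, -5], [8, -2]]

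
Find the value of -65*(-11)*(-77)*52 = -2862860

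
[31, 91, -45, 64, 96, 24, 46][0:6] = [31, 91, -45, 64, 96, 24]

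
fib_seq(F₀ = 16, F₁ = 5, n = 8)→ [16, 5, 21, 26, 47, 73, 120, 193]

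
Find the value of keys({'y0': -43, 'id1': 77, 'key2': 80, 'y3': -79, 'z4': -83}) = ['y0', 'id1', 'key2', 'y3', 'z4']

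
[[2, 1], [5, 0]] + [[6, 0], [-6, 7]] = [[8, 1], [-1, 7]]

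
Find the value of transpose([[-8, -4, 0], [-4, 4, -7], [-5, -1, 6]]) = [[-8, -4, -5], [-4, 4, -1], [0, -7, 6]]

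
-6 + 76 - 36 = 34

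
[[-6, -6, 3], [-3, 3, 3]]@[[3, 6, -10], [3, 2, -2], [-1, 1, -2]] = [[-39, -45, 66], [-3, -9, 18]]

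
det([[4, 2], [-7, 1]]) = 18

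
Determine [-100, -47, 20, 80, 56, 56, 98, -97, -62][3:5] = [80, 56]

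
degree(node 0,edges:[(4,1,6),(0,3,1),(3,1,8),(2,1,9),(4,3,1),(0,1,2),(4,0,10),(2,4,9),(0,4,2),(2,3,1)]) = incident: (0,3), (0,1), (4,0), (0,4)
= 4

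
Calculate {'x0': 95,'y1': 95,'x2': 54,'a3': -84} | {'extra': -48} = {'x0': 95, 'y1': 95, 'x2': 54, 'a3': -84, 'extra': -48}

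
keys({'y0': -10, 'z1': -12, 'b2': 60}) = ['y0', 'z1', 'b2']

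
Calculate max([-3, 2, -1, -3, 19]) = 19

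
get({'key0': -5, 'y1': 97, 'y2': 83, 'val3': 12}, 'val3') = 12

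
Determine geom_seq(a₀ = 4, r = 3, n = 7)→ [4, 12, 36, 108, 324, 972, 2916]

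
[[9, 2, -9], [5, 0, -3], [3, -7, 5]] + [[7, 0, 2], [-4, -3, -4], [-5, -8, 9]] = [[16, 2, -7], [1, -3, -7], [-2, -15, 14]]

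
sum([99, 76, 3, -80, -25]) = 73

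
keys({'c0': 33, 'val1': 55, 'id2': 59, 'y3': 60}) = ['c0', 'val1', 'id2', 'y3']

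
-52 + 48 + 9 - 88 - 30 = -113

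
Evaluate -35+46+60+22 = 93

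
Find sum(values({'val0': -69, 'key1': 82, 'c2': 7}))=(-69) + 82 + 7
= 20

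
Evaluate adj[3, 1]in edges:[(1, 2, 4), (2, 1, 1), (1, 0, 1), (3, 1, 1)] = 1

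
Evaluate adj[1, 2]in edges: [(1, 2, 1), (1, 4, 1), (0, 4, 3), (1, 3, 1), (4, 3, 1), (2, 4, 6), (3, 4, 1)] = 1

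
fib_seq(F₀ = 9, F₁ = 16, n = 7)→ F_2 = F_1 + F_0 = 25
F_3 = F_2 + F_1 = 41
F_4 = F_3 + F_2 = 66
...
= [9, 16, 25, 41, 66, 107, 173]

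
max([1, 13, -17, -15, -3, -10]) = 13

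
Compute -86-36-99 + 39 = -182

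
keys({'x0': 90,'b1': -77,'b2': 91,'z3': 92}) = ['x0', 'b1', 'b2', 'z3']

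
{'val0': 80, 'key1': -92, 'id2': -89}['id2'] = -89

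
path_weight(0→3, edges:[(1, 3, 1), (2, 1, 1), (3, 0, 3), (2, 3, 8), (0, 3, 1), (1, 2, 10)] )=1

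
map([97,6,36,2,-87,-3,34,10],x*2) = [194, 12, 72, 4, -174, -6, 68, 20]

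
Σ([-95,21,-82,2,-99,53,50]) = (-95) + 21 + (-82) + 2 + (-99) + 53 + 50
= -150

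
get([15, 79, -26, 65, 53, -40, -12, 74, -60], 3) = 65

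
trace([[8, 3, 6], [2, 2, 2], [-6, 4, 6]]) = diagonal: 8 + 2 + 6
= 16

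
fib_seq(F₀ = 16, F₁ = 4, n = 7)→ [16, 4, 20, 24, 44, 68, 112]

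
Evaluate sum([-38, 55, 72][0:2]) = 17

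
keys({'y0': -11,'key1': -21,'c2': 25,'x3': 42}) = ['y0', 'key1', 'c2', 'x3']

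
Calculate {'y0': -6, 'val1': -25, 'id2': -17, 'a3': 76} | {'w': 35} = {'y0': -6, 'val1': -25, 'id2': -17, 'a3': 76, 'w': 35}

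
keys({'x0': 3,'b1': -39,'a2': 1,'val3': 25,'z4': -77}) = ['x0', 'b1', 'a2', 'val3', 'z4']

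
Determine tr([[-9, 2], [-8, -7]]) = diagonal: (-9) + (-7)
= -16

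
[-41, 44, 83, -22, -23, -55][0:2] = [-41, 44]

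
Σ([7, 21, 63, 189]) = 7 + 21 + 63 + 189
= 280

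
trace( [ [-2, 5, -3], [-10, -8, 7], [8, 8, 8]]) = -2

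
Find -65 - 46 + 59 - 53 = -105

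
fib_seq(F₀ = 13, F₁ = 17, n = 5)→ F_2 = F_1 + F_0 = 30
F_3 = F_2 + F_1 = 47
F_4 = F_3 + F_2 = 77
= [13, 17, 30, 47, 77]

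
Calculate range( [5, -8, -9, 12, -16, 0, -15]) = 28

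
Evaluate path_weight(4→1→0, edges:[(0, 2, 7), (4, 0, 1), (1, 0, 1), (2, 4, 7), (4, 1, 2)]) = 3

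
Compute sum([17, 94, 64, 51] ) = 17 + 94 + 64 + 51
= 226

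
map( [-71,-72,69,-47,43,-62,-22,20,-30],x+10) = -71+10=-61, -72+10=-62, 69+10=79, -47+10=-37, 43+10=53, -62+10=-52, -22+10=-12, 20+10=30, -30+10=-20
= [-61, -62, 79, -37, 53, -52, -12, 30, -20]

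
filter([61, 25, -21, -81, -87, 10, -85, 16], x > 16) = keep x where x > 16: 61✓, 25✓, -21✗, -81✗, -87✗, 10✗, -85✗, 16✗
= [61, 25]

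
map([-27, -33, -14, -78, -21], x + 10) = [-17, -23, -4, -68, -11]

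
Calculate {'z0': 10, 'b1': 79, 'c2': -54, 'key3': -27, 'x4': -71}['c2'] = -54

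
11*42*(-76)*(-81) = 2844072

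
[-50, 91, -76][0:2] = [-50, 91]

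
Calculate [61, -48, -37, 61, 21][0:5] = [61, -48, -37, 61, 21]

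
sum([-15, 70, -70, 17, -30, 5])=-23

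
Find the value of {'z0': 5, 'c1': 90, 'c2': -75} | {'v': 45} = {'z0': 5, 'c1': 90, 'c2': -75, 'v': 45}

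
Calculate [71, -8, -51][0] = 71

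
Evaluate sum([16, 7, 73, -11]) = 16 + 7 + 73 + (-11)
= 85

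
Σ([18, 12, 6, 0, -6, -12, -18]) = 18 + 12 + 6 + 0 + (-6) + (-12) + (-18)
= 0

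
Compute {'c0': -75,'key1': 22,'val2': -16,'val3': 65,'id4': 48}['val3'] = 65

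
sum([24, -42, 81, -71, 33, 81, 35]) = 141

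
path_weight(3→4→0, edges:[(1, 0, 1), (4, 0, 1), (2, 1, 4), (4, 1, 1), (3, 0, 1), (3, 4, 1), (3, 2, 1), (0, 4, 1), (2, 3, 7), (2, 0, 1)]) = w(3→4)=1 + w(4→0)=1
= 2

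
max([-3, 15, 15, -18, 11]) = 15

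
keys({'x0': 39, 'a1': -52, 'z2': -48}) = ['x0', 'a1', 'z2']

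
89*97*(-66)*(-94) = 53559132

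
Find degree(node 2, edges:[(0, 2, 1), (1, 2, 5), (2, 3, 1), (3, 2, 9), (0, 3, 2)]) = 4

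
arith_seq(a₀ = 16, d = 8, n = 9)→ a_0 = 16 + 0*8 = 16
a_1 = 16 + 1*8 = 24
a_2 = 16 + 2*8 = 32
...
= [16, 24, 32, 40, 48, 56, 64, 72, 80]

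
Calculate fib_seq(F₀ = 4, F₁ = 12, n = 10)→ [4, 12, 16, 28, 44, 72, 116, 188, 304, 492]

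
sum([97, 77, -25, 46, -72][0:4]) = slice → [97, 77, -25, 46]
97 + 77 + (-25) + 46
= 195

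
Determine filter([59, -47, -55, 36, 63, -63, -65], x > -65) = keep x where x > -65: 59✓, -47✓, -55✓, 36✓, 63✓, -63✓, -65✗
= [59, -47, -55, 36, 63, -63]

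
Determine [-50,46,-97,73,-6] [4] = -6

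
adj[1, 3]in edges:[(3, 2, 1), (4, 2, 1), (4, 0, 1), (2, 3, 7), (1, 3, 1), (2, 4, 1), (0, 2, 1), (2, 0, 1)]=1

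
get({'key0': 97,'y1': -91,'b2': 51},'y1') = -91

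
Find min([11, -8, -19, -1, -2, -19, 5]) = -19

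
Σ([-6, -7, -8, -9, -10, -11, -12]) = (-6) + (-7) + (-8) + (-9) + (-10) + (-11) + (-12)
= -63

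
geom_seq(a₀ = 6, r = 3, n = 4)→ [6, 18, 54, 162]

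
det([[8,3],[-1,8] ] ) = 67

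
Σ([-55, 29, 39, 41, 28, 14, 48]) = 144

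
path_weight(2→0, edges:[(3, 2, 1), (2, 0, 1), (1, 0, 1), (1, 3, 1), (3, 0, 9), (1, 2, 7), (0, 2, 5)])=1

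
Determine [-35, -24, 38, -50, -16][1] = -24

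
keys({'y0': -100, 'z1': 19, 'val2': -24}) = ['y0', 'z1', 'val2']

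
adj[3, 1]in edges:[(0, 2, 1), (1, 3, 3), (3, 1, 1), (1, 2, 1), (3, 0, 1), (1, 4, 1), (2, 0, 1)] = 1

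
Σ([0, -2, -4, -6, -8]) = -20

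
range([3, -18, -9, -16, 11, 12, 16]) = 34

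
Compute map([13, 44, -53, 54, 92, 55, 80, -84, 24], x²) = [169, 1936, 2809, 2916, 8464, 3025, 6400, 7056, 576]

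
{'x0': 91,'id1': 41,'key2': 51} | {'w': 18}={'x0': 91, 'id1': 41, 'key2': 51, 'w': 18}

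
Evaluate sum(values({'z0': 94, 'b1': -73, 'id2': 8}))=94 + (-73) + 8
= 29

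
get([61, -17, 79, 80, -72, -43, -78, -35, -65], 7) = -35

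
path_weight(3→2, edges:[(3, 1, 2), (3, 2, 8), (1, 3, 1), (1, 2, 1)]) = 8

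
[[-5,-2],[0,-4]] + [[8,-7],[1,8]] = [[3, -9], [1, 4]]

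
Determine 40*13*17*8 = 70720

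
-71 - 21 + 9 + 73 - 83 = -93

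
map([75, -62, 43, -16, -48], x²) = (75)²=5625, (-62)²=3844, (43)²=1849, (-16)²=256, (-48)²=2304
= [5625, 3844, 1849, 256, 2304]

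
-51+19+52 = 20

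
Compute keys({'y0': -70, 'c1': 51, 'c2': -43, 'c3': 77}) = ['y0', 'c1', 'c2', 'c3']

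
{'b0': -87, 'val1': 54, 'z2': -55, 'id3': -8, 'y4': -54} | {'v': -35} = {'b0': -87, 'val1': 54, 'z2': -55, 'id3': -8, 'y4': -54, 'v': -35}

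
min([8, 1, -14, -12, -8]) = -14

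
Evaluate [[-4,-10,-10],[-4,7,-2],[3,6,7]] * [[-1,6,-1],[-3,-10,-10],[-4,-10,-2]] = [[74, 176, 124], [-9, -74, -62], [-49, -112, -77]]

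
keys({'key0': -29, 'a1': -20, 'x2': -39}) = ['key0', 'a1', 'x2']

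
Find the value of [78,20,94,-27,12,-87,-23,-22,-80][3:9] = [-27, 12, -87, -23, -22, -80]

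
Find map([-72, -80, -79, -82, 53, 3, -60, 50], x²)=[5184, 6400, 6241, 6724, 2809, 9, 3600, 2500]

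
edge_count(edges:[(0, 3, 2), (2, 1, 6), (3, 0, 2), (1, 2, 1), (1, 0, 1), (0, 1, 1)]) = 6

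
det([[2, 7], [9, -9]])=-81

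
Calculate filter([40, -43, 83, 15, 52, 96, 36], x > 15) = keep x where x > 15: 40✓, -43✗, 83✓, 15✗, 52✓, 96✓, 36✓
= [40, 83, 52, 96, 36]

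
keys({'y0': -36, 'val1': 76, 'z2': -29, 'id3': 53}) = ['y0', 'val1', 'z2', 'id3']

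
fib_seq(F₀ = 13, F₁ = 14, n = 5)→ F_2 = F_1 + F_0 = 27
F_3 = F_2 + F_1 = 41
F_4 = F_3 + F_2 = 68
= [13, 14, 27, 41, 68]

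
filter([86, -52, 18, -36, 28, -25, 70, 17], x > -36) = [86, 18, 28, -25, 70, 17]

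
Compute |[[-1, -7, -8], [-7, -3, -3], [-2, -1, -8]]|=(1)*(-1)*det([[-3, -3], [-1, -8]]) + (-1)*(-7)*det([[-7, -3], [-2, -8]]) + (1)*(-8)*det([[-7, -3], [-2, -1]])
= -21 + 350 + -8
= 321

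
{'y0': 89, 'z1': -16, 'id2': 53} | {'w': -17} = {'y0': 89, 'z1': -16, 'id2': 53, 'w': -17}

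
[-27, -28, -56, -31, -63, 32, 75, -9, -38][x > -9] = [32, 75]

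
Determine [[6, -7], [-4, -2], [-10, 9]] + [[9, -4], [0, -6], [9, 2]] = [[15, -11], [-4, -8], [-1, 11]]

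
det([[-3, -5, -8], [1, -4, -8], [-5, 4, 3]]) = -117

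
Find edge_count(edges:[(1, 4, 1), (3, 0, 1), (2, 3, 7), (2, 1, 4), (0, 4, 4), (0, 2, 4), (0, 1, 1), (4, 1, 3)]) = 8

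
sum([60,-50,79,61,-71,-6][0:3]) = 89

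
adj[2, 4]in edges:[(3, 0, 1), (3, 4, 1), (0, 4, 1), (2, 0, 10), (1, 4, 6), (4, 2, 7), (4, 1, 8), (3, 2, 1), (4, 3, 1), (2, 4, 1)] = 1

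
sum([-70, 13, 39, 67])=(-70) + 13 + 39 + 67
= 49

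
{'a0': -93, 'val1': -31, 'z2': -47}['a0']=-93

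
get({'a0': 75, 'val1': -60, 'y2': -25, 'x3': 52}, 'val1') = -60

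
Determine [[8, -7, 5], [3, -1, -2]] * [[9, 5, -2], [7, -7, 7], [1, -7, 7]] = [[28, 54, -30], [18, 36, -27]]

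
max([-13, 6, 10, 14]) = 14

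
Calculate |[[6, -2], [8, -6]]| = -20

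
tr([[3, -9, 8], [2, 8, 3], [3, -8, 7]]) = diagonal: 3 + 8 + 7
= 18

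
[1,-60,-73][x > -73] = keep x where x > -73: 1✓, -60✓, -73✗
= [1, -60]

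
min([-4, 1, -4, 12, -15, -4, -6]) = -15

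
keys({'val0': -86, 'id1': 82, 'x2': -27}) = ['val0', 'id1', 'x2']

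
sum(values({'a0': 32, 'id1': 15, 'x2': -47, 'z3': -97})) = -97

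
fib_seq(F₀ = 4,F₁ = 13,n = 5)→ F_2 = F_1 + F_0 = 17
F_3 = F_2 + F_1 = 30
F_4 = F_3 + F_2 = 47
= [4, 13, 17, 30, 47]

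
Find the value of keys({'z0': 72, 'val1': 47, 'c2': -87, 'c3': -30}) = ['z0', 'val1', 'c2', 'c3']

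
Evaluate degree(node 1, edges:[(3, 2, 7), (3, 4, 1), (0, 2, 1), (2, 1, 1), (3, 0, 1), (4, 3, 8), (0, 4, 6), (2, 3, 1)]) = 1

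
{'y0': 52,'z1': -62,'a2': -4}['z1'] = -62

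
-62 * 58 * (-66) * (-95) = -22546920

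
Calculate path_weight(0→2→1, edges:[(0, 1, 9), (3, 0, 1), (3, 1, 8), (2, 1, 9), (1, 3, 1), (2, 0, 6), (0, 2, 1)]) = w(0→2)=1 + w(2→1)=9
= 10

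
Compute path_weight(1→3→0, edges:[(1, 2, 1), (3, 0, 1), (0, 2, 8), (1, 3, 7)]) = w(1→3)=7 + w(3→0)=1
= 8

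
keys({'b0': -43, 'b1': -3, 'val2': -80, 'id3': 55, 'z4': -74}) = ['b0', 'b1', 'val2', 'id3', 'z4']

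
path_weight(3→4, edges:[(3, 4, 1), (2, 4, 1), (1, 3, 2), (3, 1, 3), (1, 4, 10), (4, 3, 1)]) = w(3→4)=1
= 1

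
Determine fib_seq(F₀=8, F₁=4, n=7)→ [8, 4, 12, 16, 28, 44, 72]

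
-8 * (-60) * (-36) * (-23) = 397440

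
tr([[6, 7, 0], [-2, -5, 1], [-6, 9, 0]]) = 1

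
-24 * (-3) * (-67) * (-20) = 96480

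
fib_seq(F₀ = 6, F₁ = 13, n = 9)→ F_2 = F_1 + F_0 = 19
F_3 = F_2 + F_1 = 32
F_4 = F_3 + F_2 = 51
...
= [6, 13, 19, 32, 51, 83, 134, 217, 351]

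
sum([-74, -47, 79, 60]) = 18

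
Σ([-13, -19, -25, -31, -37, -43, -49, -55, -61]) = (-13) + (-19) + (-25) + (-31) + (-37) + (-43) + (-49) + (-55) + (-61)
= -333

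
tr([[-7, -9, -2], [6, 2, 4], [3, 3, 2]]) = diagonal: (-7) + 2 + 2
= -3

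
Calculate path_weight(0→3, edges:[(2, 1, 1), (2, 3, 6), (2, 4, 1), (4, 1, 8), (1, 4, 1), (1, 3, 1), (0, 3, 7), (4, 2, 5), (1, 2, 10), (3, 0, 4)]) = 7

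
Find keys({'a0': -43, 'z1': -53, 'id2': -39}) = ['a0', 'z1', 'id2']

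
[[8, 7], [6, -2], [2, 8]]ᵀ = [[8, 6, 2], [7, -2, 8]]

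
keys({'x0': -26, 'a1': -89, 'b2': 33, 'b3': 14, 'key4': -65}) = ['x0', 'a1', 'b2', 'b3', 'key4']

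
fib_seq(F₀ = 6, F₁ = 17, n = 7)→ [6, 17, 23, 40, 63, 103, 166]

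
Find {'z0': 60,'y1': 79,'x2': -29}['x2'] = -29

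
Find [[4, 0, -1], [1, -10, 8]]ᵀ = [[4, 1], [0, -10], [-1, 8]]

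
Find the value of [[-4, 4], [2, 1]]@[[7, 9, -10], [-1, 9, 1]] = [[-32, 0, 44], [13, 27, -19]]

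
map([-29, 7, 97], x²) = [841, 49, 9409]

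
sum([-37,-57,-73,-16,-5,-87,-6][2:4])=-89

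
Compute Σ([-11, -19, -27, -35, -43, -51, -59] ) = (-11) + (-19) + (-27) + (-35) + (-43) + (-51) + (-59)
= -245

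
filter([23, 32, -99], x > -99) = keep x where x > -99: 23✓, 32✓, -99✗
= [23, 32]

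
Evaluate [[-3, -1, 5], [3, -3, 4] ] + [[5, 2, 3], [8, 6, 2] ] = [[2, 1, 8], [11, 3, 6]]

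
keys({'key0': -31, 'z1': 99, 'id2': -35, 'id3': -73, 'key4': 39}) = ['key0', 'z1', 'id2', 'id3', 'key4']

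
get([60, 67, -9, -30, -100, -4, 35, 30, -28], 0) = 60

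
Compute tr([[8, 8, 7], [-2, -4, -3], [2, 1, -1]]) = 3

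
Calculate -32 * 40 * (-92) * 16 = 1884160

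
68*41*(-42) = -117096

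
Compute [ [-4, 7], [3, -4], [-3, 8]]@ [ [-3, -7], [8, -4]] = C[0][0] = (-4)*(-3) + (7)*(8) = 68
C[0][1] = (-4)*(-7) + (7)*(-4) = 0
C[1][0] = (3)*(-3) + (-4)*(8) = -41
C[1][1] = (3)*(-7) + (-4)*(-4) = -5
C[2][0] = (-3)*(-3) + (8)*(8) = 73
C[2][1] = (-3)*(-7) + (8)*(-4) = -11
= [[68, 0], [-41, -5], [73, -11]]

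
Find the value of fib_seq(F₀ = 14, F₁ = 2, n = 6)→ [14, 2, 16, 18, 34, 52]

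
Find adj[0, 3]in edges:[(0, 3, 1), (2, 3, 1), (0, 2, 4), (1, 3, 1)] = 1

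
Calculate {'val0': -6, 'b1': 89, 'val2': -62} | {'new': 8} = {'val0': -6, 'b1': 89, 'val2': -62, 'new': 8}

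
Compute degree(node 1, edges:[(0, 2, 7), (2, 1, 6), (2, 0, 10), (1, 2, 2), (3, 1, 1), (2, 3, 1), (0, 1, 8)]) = 4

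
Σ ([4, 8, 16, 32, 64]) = 4 + 8 + 16 + 32 + 64
= 124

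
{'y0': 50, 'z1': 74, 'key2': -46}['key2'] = -46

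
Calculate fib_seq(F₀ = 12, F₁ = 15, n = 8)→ [12, 15, 27, 42, 69, 111, 180, 291]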